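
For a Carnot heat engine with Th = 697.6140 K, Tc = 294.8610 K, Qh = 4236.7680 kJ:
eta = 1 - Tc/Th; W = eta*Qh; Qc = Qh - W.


eta = 1 - 294.8610/697.6140 = 0.5773
W = 0.5773 * 4236.7680 = 2446.0103 kJ
Qc = 4236.7680 - 2446.0103 = 1790.7577 kJ

eta = 57.7329%, W = 2446.0103 kJ, Qc = 1790.7577 kJ


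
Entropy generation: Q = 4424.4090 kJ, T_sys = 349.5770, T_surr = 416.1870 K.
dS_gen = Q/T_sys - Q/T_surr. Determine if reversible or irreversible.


dS_sys = 4424.4090/349.5770 = 12.6565 kJ/K
dS_surr = -4424.4090/416.1870 = -10.6308 kJ/K
dS_gen = 12.6565 - 10.6308 = 2.0256 kJ/K (irreversible)

dS_gen = 2.0256 kJ/K, irreversible


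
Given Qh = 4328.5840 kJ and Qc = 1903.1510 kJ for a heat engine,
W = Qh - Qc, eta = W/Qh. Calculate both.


W = 4328.5840 - 1903.1510 = 2425.4330 kJ
eta = 2425.4330 / 4328.5840 = 0.5603 = 56.0329%

W = 2425.4330 kJ, eta = 56.0329%


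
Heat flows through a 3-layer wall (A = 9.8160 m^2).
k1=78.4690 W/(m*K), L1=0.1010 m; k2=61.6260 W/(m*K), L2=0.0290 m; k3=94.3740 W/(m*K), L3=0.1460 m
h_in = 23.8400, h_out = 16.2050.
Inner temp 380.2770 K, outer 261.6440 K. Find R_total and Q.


R_conv_in = 1/(23.8400*9.8160) = 0.0043
R_1 = 0.1010/(78.4690*9.8160) = 0.0001
R_2 = 0.0290/(61.6260*9.8160) = 4.7940e-05
R_3 = 0.1460/(94.3740*9.8160) = 0.0002
R_conv_out = 1/(16.2050*9.8160) = 0.0063
R_total = 0.0109 K/W
Q = 118.6330 / 0.0109 = 10887.2204 W

R_total = 0.0109 K/W, Q = 10887.2204 W


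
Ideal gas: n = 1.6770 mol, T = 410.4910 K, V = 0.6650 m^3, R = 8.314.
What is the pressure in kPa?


P = nRT/V = 1.6770 * 8.314 * 410.4910 / 0.6650
= 5723.3028 / 0.6650 = 8606.4704 Pa = 8.6065 kPa

8.6065 kPa


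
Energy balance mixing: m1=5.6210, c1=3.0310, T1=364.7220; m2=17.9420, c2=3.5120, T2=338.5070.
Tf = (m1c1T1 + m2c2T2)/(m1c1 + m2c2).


num = 27543.9662
den = 80.0496
Tf = 344.0864 K

344.0864 K


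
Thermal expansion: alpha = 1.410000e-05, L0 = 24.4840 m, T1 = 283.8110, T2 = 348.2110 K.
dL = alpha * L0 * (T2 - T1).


dT = 64.4000 K
dL = 1.410000e-05 * 24.4840 * 64.4000 = 0.022232 m
L_final = 24.506232 m

dL = 0.022232 m


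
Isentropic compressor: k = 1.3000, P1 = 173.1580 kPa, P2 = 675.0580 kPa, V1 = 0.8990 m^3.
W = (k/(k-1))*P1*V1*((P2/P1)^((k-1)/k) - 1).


(k-1)/k = 0.2308
(P2/P1)^exp = 1.3689
W = 4.3333 * 173.1580 * 0.8990 * (1.3689 - 1) = 248.8250 kJ

248.8250 kJ


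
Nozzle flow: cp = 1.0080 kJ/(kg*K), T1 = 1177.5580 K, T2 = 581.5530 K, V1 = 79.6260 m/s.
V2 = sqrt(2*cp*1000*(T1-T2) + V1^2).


dT = 596.0050 K
2*cp*1000*dT = 1201546.0800
V1^2 = 6340.2999
V2 = sqrt(1207886.3799) = 1099.0388 m/s

1099.0388 m/s


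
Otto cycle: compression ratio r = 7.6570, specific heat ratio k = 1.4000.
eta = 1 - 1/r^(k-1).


r^(k-1) = 2.2575
eta = 1 - 1/2.2575 = 0.5570 = 55.7028%

55.7028%


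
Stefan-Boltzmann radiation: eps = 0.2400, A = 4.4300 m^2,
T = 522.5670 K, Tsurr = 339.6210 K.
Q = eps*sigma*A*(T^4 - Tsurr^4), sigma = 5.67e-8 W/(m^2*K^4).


T^4 = 7.4571e+10
Tsurr^4 = 1.3304e+10
Q = 0.2400 * 5.67e-8 * 4.4300 * 6.1267e+10 = 3693.3719 W

3693.3719 W


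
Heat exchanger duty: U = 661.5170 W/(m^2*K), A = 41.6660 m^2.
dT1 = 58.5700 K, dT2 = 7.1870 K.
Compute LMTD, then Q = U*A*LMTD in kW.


LMTD = 24.4920 K
Q = 661.5170 * 41.6660 * 24.4920 = 675067.8023 W = 675.0678 kW

675.0678 kW


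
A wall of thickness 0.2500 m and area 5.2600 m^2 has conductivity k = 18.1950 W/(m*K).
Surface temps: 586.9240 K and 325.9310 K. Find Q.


dT = 260.9930 K
Q = 18.1950 * 5.2600 * 260.9930 / 0.2500 = 99914.0710 W

99914.0710 W


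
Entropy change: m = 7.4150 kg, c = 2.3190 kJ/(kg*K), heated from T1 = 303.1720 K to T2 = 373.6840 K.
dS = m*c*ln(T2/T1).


T2/T1 = 1.2326
ln(T2/T1) = 0.2091
dS = 7.4150 * 2.3190 * 0.2091 = 3.5957 kJ/K

3.5957 kJ/K


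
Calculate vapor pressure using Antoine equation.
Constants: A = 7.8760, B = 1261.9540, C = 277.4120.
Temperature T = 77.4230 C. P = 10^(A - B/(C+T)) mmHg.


C+T = 354.8350
B/(C+T) = 3.5565
log10(P) = 7.8760 - 3.5565 = 4.3195
P = 10^4.3195 = 20871.1799 mmHg

20871.1799 mmHg


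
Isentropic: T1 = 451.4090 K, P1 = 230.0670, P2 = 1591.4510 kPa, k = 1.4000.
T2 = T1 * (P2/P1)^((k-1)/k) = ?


(k-1)/k = 0.2857
(P2/P1)^exp = 1.7377
T2 = 451.4090 * 1.7377 = 784.4274 K

784.4274 K


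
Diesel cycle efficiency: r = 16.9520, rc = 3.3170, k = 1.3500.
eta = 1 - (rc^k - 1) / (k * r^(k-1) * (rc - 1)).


r^(k-1) = 2.6929
rc^k = 5.0467
eta = 0.5196 = 51.9589%

51.9589%


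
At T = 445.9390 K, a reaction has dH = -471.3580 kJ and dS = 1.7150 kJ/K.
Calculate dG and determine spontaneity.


T*dS = 445.9390 * 1.7150 = 764.7854 kJ
dG = -471.3580 - 764.7854 = -1236.1434 kJ (spontaneous)

dG = -1236.1434 kJ, spontaneous


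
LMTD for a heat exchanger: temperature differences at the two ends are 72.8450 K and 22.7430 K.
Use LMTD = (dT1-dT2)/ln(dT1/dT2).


dT1/dT2 = 3.2030
ln(dT1/dT2) = 1.1641
LMTD = 50.1020 / 1.1641 = 43.0401 K

43.0401 K


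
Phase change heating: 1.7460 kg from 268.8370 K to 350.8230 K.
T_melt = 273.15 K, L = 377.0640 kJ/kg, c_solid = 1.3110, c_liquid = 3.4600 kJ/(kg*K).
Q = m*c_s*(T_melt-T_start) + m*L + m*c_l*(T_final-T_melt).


Q1 (sensible, solid) = 1.7460 * 1.3110 * 4.3130 = 9.8725 kJ
Q2 (latent) = 1.7460 * 377.0640 = 658.3537 kJ
Q3 (sensible, liquid) = 1.7460 * 3.4600 * 77.6730 = 469.2350 kJ
Q_total = 1137.4612 kJ

1137.4612 kJ


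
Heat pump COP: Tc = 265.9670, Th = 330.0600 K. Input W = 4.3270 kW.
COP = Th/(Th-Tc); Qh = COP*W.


COP = 330.0600 / 64.0930 = 5.1497
Qh = 5.1497 * 4.3270 = 22.2828 kW

COP = 5.1497, Qh = 22.2828 kW


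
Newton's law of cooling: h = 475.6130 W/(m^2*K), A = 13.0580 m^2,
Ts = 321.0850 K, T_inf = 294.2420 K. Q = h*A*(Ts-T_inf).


dT = 26.8430 K
Q = 475.6130 * 13.0580 * 26.8430 = 166709.9159 W

166709.9159 W


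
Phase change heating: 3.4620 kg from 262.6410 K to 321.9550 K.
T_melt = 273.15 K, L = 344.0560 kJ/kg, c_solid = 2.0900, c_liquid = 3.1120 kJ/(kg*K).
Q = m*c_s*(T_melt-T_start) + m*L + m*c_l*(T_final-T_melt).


Q1 (sensible, solid) = 3.4620 * 2.0900 * 10.5090 = 76.0387 kJ
Q2 (latent) = 3.4620 * 344.0560 = 1191.1219 kJ
Q3 (sensible, liquid) = 3.4620 * 3.1120 * 48.8050 = 525.8126 kJ
Q_total = 1792.9732 kJ

1792.9732 kJ


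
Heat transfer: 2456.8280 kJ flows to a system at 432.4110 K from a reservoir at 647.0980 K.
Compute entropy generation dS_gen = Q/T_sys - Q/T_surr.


dS_sys = 2456.8280/432.4110 = 5.6817 kJ/K
dS_surr = -2456.8280/647.0980 = -3.7967 kJ/K
dS_gen = 5.6817 - 3.7967 = 1.8850 kJ/K (irreversible)

dS_gen = 1.8850 kJ/K, irreversible


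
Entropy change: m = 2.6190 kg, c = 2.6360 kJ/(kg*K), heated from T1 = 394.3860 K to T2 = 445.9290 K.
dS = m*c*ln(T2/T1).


T2/T1 = 1.1307
ln(T2/T1) = 0.1228
dS = 2.6190 * 2.6360 * 0.1228 = 0.8480 kJ/K

0.8480 kJ/K


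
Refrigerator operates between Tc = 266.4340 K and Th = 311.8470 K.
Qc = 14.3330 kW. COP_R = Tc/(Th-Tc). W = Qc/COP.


COP = 266.4340 / 45.4130 = 5.8669
W = 14.3330 / 5.8669 = 2.4430 kW

COP = 5.8669, W = 2.4430 kW


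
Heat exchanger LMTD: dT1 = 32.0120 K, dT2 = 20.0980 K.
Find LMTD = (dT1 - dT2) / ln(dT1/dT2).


dT1/dT2 = 1.5928
ln(dT1/dT2) = 0.4655
LMTD = 11.9140 / 0.4655 = 25.5945 K

25.5945 K


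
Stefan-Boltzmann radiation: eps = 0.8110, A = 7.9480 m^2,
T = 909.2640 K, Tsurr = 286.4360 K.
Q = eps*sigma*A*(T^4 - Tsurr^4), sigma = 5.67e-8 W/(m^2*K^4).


T^4 = 6.8353e+11
Tsurr^4 = 6.7315e+09
Q = 0.8110 * 5.67e-8 * 7.9480 * 6.7680e+11 = 247356.6574 W

247356.6574 W


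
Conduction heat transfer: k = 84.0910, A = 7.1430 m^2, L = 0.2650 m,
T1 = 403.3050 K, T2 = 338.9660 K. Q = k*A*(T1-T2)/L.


dT = 64.3390 K
Q = 84.0910 * 7.1430 * 64.3390 / 0.2650 = 145833.9368 W

145833.9368 W


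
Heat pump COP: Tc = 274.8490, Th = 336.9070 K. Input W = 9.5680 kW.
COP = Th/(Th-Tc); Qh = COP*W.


COP = 336.9070 / 62.0580 = 5.4289
Qh = 5.4289 * 9.5680 = 51.9438 kW

COP = 5.4289, Qh = 51.9438 kW


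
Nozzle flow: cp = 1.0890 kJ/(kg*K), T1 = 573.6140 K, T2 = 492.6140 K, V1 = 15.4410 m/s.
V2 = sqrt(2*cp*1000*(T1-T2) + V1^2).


dT = 81.0000 K
2*cp*1000*dT = 176418.0000
V1^2 = 238.4245
V2 = sqrt(176656.4245) = 420.3052 m/s

420.3052 m/s


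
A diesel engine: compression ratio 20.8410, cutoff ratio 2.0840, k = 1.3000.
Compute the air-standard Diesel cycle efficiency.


r^(k-1) = 2.4870
rc^k = 2.5976
eta = 0.5442 = 54.4161%

54.4161%


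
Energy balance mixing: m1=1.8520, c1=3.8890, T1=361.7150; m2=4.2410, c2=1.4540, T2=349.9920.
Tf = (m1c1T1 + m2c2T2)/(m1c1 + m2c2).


num = 4763.4218
den = 13.3688
Tf = 356.3077 K

356.3077 K


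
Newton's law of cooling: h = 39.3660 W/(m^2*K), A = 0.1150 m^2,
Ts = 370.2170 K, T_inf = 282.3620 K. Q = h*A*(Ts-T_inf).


dT = 87.8550 K
Q = 39.3660 * 0.1150 * 87.8550 = 397.7275 W

397.7275 W


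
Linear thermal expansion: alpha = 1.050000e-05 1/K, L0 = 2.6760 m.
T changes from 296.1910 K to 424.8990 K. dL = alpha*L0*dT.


dT = 128.7080 K
dL = 1.050000e-05 * 2.6760 * 128.7080 = 0.003616 m
L_final = 2.679616 m

dL = 0.003616 m


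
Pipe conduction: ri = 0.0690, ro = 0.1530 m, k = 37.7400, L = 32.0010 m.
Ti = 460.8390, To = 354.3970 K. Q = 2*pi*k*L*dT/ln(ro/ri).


dT = 106.4420 K
ln(ro/ri) = 0.7963
Q = 2*pi*37.7400*32.0010*106.4420 / 0.7963 = 1014295.4805 W

1014295.4805 W


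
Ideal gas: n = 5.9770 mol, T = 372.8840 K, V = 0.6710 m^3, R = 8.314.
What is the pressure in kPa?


P = nRT/V = 5.9770 * 8.314 * 372.8840 / 0.6710
= 18529.6418 / 0.6710 = 27614.9655 Pa = 27.6150 kPa

27.6150 kPa


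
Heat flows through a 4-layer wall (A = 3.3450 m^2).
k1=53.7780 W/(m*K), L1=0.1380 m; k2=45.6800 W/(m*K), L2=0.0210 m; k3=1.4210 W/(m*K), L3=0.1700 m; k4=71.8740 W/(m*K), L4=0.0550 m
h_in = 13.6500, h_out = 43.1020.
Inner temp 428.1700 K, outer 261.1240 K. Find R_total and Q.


R_conv_in = 1/(13.6500*3.3450) = 0.0219
R_1 = 0.1380/(53.7780*3.3450) = 0.0008
R_2 = 0.0210/(45.6800*3.3450) = 0.0001
R_3 = 0.1700/(1.4210*3.3450) = 0.0358
R_4 = 0.0550/(71.8740*3.3450) = 0.0002
R_conv_out = 1/(43.1020*3.3450) = 0.0069
R_total = 0.0657 K/W
Q = 167.0460 / 0.0657 = 2541.1757 W

R_total = 0.0657 K/W, Q = 2541.1757 W


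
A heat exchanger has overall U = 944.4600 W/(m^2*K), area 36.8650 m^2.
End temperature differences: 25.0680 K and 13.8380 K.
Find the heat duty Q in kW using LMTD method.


LMTD = 18.9002 K
Q = 944.4600 * 36.8650 * 18.9002 = 658057.9470 W = 658.0579 kW

658.0579 kW


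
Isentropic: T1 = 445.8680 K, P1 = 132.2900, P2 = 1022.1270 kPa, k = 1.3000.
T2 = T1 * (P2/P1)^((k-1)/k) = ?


(k-1)/k = 0.2308
(P2/P1)^exp = 1.6029
T2 = 445.8680 * 1.6029 = 714.7008 K

714.7008 K


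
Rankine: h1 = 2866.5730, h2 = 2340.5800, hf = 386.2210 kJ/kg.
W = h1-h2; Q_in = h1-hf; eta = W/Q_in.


W = 525.9930 kJ/kg
Q_in = 2480.3520 kJ/kg
eta = 0.2121 = 21.2064%

eta = 21.2064%


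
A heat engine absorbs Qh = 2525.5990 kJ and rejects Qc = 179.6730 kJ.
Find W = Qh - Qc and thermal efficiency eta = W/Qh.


W = 2525.5990 - 179.6730 = 2345.9260 kJ
eta = 2345.9260 / 2525.5990 = 0.9289 = 92.8859%

W = 2345.9260 kJ, eta = 92.8859%


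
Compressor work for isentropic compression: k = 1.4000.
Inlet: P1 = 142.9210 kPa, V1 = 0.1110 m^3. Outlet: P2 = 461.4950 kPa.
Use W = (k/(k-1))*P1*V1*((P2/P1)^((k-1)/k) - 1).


(k-1)/k = 0.2857
(P2/P1)^exp = 1.3978
W = 3.5000 * 142.9210 * 0.1110 * (1.3978 - 1) = 22.0884 kJ

22.0884 kJ


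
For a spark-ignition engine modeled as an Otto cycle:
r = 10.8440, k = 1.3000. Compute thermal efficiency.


r^(k-1) = 2.0444
eta = 1 - 1/2.0444 = 0.5108 = 51.0849%

51.0849%


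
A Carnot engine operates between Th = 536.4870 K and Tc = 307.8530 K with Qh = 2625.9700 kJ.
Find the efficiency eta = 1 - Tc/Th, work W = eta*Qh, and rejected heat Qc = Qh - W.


eta = 1 - 307.8530/536.4870 = 0.4262
W = 0.4262 * 2625.9700 = 1119.1064 kJ
Qc = 2625.9700 - 1119.1064 = 1506.8636 kJ

eta = 42.6169%, W = 1119.1064 kJ, Qc = 1506.8636 kJ


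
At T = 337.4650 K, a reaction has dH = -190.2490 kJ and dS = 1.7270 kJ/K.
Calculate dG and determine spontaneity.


T*dS = 337.4650 * 1.7270 = 582.8021 kJ
dG = -190.2490 - 582.8021 = -773.0511 kJ (spontaneous)

dG = -773.0511 kJ, spontaneous


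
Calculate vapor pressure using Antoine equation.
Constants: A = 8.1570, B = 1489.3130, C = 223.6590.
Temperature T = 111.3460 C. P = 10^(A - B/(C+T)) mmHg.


C+T = 335.0050
B/(C+T) = 4.4456
log10(P) = 8.1570 - 4.4456 = 3.7114
P = 10^3.7114 = 5144.6508 mmHg

5144.6508 mmHg


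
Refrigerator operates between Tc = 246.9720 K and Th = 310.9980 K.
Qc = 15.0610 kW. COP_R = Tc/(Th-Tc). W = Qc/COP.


COP = 246.9720 / 64.0260 = 3.8574
W = 15.0610 / 3.8574 = 3.9045 kW

COP = 3.8574, W = 3.9045 kW


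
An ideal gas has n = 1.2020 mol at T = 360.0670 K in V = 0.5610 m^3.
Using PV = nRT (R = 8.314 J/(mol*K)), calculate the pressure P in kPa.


P = nRT/V = 1.2020 * 8.314 * 360.0670 / 0.5610
= 3598.3036 / 0.5610 = 6414.0885 Pa = 6.4141 kPa

6.4141 kPa


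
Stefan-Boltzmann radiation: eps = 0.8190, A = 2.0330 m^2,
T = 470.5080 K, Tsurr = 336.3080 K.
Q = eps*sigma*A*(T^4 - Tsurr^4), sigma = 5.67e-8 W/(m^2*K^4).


T^4 = 4.9008e+10
Tsurr^4 = 1.2792e+10
Q = 0.8190 * 5.67e-8 * 2.0330 * 3.6216e+10 = 3419.0277 W

3419.0277 W


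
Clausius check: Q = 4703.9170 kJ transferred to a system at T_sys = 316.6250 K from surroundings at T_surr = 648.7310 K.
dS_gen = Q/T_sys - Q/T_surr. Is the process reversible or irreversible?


dS_sys = 4703.9170/316.6250 = 14.8564 kJ/K
dS_surr = -4703.9170/648.7310 = -7.2510 kJ/K
dS_gen = 14.8564 - 7.2510 = 7.6055 kJ/K (irreversible)

dS_gen = 7.6055 kJ/K, irreversible


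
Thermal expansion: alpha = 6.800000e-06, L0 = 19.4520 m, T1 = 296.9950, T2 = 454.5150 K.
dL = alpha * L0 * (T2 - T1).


dT = 157.5200 K
dL = 6.800000e-06 * 19.4520 * 157.5200 = 0.020836 m
L_final = 19.472836 m

dL = 0.020836 m


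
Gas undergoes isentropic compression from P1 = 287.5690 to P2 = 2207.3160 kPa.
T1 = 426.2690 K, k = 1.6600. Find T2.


(k-1)/k = 0.3976
(P2/P1)^exp = 2.2486
T2 = 426.2690 * 2.2486 = 958.5172 K

958.5172 K


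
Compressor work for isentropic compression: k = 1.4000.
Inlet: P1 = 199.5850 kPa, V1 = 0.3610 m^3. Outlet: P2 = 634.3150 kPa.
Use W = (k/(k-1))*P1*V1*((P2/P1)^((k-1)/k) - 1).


(k-1)/k = 0.2857
(P2/P1)^exp = 1.3915
W = 3.5000 * 199.5850 * 0.3610 * (1.3915 - 1) = 98.7235 kJ

98.7235 kJ


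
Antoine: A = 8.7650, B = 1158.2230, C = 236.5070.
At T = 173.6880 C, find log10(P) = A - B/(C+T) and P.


C+T = 410.1950
B/(C+T) = 2.8236
log10(P) = 8.7650 - 2.8236 = 5.9414
P = 10^5.9414 = 873793.4425 mmHg

873793.4425 mmHg


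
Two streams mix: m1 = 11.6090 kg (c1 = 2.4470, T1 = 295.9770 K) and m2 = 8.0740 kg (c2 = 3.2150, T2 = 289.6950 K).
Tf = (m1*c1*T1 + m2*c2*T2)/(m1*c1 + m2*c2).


num = 15927.7614
den = 54.3651
Tf = 292.9775 K

292.9775 K


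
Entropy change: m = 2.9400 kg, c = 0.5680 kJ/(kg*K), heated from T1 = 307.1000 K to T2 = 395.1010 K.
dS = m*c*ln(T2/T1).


T2/T1 = 1.2866
ln(T2/T1) = 0.2520
dS = 2.9400 * 0.5680 * 0.2520 = 0.4208 kJ/K

0.4208 kJ/K


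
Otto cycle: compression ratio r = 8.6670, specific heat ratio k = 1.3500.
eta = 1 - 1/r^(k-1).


r^(k-1) = 2.1294
eta = 1 - 1/2.1294 = 0.5304 = 53.0381%

53.0381%


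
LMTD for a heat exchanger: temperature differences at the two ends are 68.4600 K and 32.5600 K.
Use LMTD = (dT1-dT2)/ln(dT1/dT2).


dT1/dT2 = 2.1026
ln(dT1/dT2) = 0.7432
LMTD = 35.9000 / 0.7432 = 48.3069 K

48.3069 K


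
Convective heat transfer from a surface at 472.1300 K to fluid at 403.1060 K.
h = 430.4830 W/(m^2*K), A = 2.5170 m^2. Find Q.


dT = 69.0240 K
Q = 430.4830 * 2.5170 * 69.0240 = 74789.2787 W

74789.2787 W


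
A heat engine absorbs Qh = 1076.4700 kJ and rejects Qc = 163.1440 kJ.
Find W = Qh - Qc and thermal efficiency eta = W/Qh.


W = 1076.4700 - 163.1440 = 913.3260 kJ
eta = 913.3260 / 1076.4700 = 0.8484 = 84.8445%

W = 913.3260 kJ, eta = 84.8445%


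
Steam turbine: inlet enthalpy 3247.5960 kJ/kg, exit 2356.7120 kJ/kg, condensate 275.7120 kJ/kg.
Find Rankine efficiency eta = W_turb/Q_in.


W = 890.8840 kJ/kg
Q_in = 2971.8840 kJ/kg
eta = 0.2998 = 29.9771%

eta = 29.9771%


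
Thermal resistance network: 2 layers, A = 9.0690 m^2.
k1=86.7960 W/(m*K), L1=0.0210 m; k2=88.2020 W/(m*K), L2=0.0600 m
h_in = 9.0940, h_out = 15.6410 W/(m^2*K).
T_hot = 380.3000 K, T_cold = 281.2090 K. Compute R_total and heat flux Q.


R_conv_in = 1/(9.0940*9.0690) = 0.0121
R_1 = 0.0210/(86.7960*9.0690) = 2.6678e-05
R_2 = 0.0600/(88.2020*9.0690) = 7.5009e-05
R_conv_out = 1/(15.6410*9.0690) = 0.0070
R_total = 0.0193 K/W
Q = 99.0910 / 0.0193 = 5140.4853 W

R_total = 0.0193 K/W, Q = 5140.4853 W


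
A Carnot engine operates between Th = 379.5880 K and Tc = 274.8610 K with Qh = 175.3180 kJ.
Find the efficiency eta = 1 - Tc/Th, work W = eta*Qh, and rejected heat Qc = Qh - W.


eta = 1 - 274.8610/379.5880 = 0.2759
W = 0.2759 * 175.3180 = 48.3696 kJ
Qc = 175.3180 - 48.3696 = 126.9484 kJ

eta = 27.5896%, W = 48.3696 kJ, Qc = 126.9484 kJ


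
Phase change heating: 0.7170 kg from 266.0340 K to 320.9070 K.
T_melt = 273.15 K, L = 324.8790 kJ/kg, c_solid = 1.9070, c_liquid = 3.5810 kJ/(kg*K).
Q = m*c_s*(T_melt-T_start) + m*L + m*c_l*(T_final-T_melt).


Q1 (sensible, solid) = 0.7170 * 1.9070 * 7.1160 = 9.7298 kJ
Q2 (latent) = 0.7170 * 324.8790 = 232.9382 kJ
Q3 (sensible, liquid) = 0.7170 * 3.5810 * 47.7570 = 122.6198 kJ
Q_total = 365.2879 kJ

365.2879 kJ


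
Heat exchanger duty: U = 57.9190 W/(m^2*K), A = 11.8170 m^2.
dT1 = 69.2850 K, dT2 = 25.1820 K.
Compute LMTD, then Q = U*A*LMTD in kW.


LMTD = 43.5758 K
Q = 57.9190 * 11.8170 * 43.5758 = 29824.5182 W = 29.8245 kW

29.8245 kW


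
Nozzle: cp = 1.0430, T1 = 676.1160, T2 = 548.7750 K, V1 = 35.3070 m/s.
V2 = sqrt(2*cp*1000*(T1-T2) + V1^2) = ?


dT = 127.3410 K
2*cp*1000*dT = 265633.3260
V1^2 = 1246.5842
V2 = sqrt(266879.9102) = 516.6042 m/s

516.6042 m/s


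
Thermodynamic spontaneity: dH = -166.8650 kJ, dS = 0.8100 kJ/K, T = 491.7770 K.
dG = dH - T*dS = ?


T*dS = 491.7770 * 0.8100 = 398.3394 kJ
dG = -166.8650 - 398.3394 = -565.2044 kJ (spontaneous)

dG = -565.2044 kJ, spontaneous


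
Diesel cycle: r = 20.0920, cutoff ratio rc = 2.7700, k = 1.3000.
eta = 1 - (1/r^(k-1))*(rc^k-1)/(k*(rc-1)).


r^(k-1) = 2.4598
rc^k = 3.7603
eta = 0.5123 = 51.2321%

51.2321%


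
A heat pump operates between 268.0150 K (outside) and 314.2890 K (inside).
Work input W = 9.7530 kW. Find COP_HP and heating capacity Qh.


COP = 314.2890 / 46.2740 = 6.7919
Qh = 6.7919 * 9.7530 = 66.2415 kW

COP = 6.7919, Qh = 66.2415 kW


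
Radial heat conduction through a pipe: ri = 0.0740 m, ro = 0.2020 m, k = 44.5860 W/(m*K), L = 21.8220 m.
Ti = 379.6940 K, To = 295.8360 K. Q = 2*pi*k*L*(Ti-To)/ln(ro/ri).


dT = 83.8580 K
ln(ro/ri) = 1.0042
Q = 2*pi*44.5860*21.8220*83.8580 / 1.0042 = 510500.4021 W

510500.4021 W


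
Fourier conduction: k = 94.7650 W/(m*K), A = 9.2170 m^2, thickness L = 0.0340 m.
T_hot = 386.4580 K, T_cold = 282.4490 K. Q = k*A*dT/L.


dT = 104.0090 K
Q = 94.7650 * 9.2170 * 104.0090 / 0.0340 = 2671957.5753 W

2671957.5753 W


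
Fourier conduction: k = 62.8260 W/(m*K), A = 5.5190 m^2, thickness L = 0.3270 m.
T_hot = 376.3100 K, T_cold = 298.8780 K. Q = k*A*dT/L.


dT = 77.4320 K
Q = 62.8260 * 5.5190 * 77.4320 / 0.3270 = 82105.5526 W

82105.5526 W


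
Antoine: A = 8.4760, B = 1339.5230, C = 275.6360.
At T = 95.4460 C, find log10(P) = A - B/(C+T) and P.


C+T = 371.0820
B/(C+T) = 3.6098
log10(P) = 8.4760 - 3.6098 = 4.8662
P = 10^4.8662 = 73489.2346 mmHg

73489.2346 mmHg


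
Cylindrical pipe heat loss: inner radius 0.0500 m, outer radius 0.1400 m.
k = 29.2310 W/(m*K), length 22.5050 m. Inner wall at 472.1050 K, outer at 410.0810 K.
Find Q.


dT = 62.0240 K
ln(ro/ri) = 1.0296
Q = 2*pi*29.2310*22.5050*62.0240 / 1.0296 = 248992.1214 W

248992.1214 W


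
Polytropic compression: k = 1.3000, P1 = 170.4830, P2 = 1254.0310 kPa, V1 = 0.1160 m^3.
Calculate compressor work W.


(k-1)/k = 0.2308
(P2/P1)^exp = 1.5849
W = 4.3333 * 170.4830 * 0.1160 * (1.5849 - 1) = 50.1202 kJ

50.1202 kJ


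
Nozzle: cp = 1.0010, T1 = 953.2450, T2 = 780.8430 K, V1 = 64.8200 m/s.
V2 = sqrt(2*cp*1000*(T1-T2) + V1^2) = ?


dT = 172.4020 K
2*cp*1000*dT = 345148.8040
V1^2 = 4201.6324
V2 = sqrt(349350.4364) = 591.0587 m/s

591.0587 m/s


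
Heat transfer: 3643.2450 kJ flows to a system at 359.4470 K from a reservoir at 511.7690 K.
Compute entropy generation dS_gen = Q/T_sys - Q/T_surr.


dS_sys = 3643.2450/359.4470 = 10.1357 kJ/K
dS_surr = -3643.2450/511.7690 = -7.1189 kJ/K
dS_gen = 10.1357 - 7.1189 = 3.0168 kJ/K (irreversible)

dS_gen = 3.0168 kJ/K, irreversible


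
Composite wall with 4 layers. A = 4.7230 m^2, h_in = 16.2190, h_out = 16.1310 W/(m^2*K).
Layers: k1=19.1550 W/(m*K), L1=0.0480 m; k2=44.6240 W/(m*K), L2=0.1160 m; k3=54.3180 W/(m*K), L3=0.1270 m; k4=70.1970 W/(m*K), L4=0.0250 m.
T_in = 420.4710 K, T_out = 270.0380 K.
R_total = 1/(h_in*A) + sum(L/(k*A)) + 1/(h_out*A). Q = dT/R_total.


R_conv_in = 1/(16.2190*4.7230) = 0.0131
R_1 = 0.0480/(19.1550*4.7230) = 0.0005
R_2 = 0.1160/(44.6240*4.7230) = 0.0006
R_3 = 0.1270/(54.3180*4.7230) = 0.0005
R_4 = 0.0250/(70.1970*4.7230) = 7.5406e-05
R_conv_out = 1/(16.1310*4.7230) = 0.0131
R_total = 0.0278 K/W
Q = 150.4330 / 0.0278 = 5405.1370 W

R_total = 0.0278 K/W, Q = 5405.1370 W


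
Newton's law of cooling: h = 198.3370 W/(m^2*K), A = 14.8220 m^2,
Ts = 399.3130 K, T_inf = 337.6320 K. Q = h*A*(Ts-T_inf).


dT = 61.6810 K
Q = 198.3370 * 14.8220 * 61.6810 = 181326.7823 W

181326.7823 W


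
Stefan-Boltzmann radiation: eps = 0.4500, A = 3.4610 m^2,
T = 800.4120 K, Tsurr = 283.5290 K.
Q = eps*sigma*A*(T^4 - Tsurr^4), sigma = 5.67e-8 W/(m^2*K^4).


T^4 = 4.1044e+11
Tsurr^4 = 6.4623e+09
Q = 0.4500 * 5.67e-8 * 3.4610 * 4.0398e+11 = 35674.6137 W

35674.6137 W


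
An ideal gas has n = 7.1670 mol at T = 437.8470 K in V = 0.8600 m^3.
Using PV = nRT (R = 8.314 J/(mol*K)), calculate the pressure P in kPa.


P = nRT/V = 7.1670 * 8.314 * 437.8470 / 0.8600
= 26089.7431 / 0.8600 = 30336.9106 Pa = 30.3369 kPa

30.3369 kPa


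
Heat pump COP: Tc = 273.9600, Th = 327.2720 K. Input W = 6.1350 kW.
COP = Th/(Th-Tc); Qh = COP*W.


COP = 327.2720 / 53.3120 = 6.1388
Qh = 6.1388 * 6.1350 = 37.6616 kW

COP = 6.1388, Qh = 37.6616 kW


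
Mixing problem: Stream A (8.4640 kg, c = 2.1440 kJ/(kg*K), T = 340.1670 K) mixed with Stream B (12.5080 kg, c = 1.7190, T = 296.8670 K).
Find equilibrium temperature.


num = 12555.9601
den = 39.6481
Tf = 316.6853 K

316.6853 K


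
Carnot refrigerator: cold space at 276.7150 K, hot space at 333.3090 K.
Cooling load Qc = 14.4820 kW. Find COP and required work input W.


COP = 276.7150 / 56.5940 = 4.8895
W = 14.4820 / 4.8895 = 2.9619 kW

COP = 4.8895, W = 2.9619 kW


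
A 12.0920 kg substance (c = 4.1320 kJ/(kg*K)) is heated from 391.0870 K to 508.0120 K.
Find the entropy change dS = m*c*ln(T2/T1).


T2/T1 = 1.2990
ln(T2/T1) = 0.2616
dS = 12.0920 * 4.1320 * 0.2616 = 13.0694 kJ/K

13.0694 kJ/K


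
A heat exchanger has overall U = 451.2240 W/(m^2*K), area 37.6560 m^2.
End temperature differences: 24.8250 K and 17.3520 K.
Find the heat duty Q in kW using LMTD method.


LMTD = 20.8659 K
Q = 451.2240 * 37.6560 * 20.8659 = 354539.2832 W = 354.5393 kW

354.5393 kW


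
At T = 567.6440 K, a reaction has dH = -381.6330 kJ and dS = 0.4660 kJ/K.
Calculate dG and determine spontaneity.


T*dS = 567.6440 * 0.4660 = 264.5221 kJ
dG = -381.6330 - 264.5221 = -646.1551 kJ (spontaneous)

dG = -646.1551 kJ, spontaneous


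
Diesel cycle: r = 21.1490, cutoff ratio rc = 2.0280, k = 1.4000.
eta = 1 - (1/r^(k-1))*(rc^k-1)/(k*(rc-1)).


r^(k-1) = 3.3893
rc^k = 2.6909
eta = 0.6534 = 65.3361%

65.3361%


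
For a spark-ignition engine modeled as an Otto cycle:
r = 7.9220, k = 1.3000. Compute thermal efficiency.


r^(k-1) = 1.8606
eta = 1 - 1/1.8606 = 0.4625 = 46.2536%

46.2536%


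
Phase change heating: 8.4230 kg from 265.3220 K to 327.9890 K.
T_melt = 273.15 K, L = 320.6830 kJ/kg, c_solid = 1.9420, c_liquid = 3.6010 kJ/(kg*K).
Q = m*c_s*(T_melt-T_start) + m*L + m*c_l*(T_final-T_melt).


Q1 (sensible, solid) = 8.4230 * 1.9420 * 7.8280 = 128.0462 kJ
Q2 (latent) = 8.4230 * 320.6830 = 2701.1129 kJ
Q3 (sensible, liquid) = 8.4230 * 3.6010 * 54.8390 = 1663.3339 kJ
Q_total = 4492.4931 kJ

4492.4931 kJ


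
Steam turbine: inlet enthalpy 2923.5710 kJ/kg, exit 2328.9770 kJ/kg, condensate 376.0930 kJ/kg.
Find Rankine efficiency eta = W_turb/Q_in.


W = 594.5940 kJ/kg
Q_in = 2547.4780 kJ/kg
eta = 0.2334 = 23.3405%

eta = 23.3405%


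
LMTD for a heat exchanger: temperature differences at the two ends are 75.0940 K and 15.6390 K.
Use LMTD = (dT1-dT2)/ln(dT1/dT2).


dT1/dT2 = 4.8017
ln(dT1/dT2) = 1.5690
LMTD = 59.4550 / 1.5690 = 37.8942 K

37.8942 K


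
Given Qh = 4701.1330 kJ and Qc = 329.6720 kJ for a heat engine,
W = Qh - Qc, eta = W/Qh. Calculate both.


W = 4701.1330 - 329.6720 = 4371.4610 kJ
eta = 4371.4610 / 4701.1330 = 0.9299 = 92.9874%

W = 4371.4610 kJ, eta = 92.9874%


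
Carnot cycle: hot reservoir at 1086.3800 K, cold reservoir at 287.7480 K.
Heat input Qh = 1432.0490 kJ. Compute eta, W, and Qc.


eta = 1 - 287.7480/1086.3800 = 0.7351
W = 0.7351 * 1432.0490 = 1052.7441 kJ
Qc = 1432.0490 - 1052.7441 = 379.3049 kJ

eta = 73.5131%, W = 1052.7441 kJ, Qc = 379.3049 kJ


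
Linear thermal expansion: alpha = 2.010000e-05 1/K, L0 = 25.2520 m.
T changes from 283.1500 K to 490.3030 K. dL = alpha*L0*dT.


dT = 207.1530 K
dL = 2.010000e-05 * 25.2520 * 207.1530 = 0.105144 m
L_final = 25.357144 m

dL = 0.105144 m


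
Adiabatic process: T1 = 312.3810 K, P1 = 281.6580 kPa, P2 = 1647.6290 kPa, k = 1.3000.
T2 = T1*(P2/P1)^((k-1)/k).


(k-1)/k = 0.2308
(P2/P1)^exp = 1.5033
T2 = 312.3810 * 1.5033 = 469.5873 K

469.5873 K


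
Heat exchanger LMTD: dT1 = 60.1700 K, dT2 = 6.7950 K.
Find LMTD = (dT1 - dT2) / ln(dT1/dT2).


dT1/dT2 = 8.8550
ln(dT1/dT2) = 2.1810
LMTD = 53.3750 / 2.1810 = 24.4729 K

24.4729 K


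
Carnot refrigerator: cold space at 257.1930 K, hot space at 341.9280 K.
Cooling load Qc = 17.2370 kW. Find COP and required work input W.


COP = 257.1930 / 84.7350 = 3.0353
W = 17.2370 / 3.0353 = 5.6789 kW

COP = 3.0353, W = 5.6789 kW


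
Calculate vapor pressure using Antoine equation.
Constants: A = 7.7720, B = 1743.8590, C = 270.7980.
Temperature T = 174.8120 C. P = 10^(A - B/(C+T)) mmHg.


C+T = 445.6100
B/(C+T) = 3.9134
log10(P) = 7.7720 - 3.9134 = 3.8586
P = 10^3.8586 = 7220.7148 mmHg

7220.7148 mmHg


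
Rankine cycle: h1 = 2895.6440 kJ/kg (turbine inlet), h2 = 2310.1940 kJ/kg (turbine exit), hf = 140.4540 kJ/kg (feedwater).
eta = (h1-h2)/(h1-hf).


W = 585.4500 kJ/kg
Q_in = 2755.1900 kJ/kg
eta = 0.2125 = 21.2490%

eta = 21.2490%


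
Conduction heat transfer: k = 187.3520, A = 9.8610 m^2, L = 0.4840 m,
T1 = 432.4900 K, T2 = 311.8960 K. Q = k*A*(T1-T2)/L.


dT = 120.5940 K
Q = 187.3520 * 9.8610 * 120.5940 / 0.4840 = 460319.7740 W

460319.7740 W


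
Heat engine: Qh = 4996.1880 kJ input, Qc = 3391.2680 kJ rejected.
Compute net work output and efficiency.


W = 4996.1880 - 3391.2680 = 1604.9200 kJ
eta = 1604.9200 / 4996.1880 = 0.3212 = 32.1229%

W = 1604.9200 kJ, eta = 32.1229%


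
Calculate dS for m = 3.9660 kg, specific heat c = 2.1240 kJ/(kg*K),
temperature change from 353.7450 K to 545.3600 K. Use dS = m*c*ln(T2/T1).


T2/T1 = 1.5417
ln(T2/T1) = 0.4329
dS = 3.9660 * 2.1240 * 0.4329 = 3.6464 kJ/K

3.6464 kJ/K


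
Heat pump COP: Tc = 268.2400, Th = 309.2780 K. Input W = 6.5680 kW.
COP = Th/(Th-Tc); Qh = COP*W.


COP = 309.2780 / 41.0380 = 7.5364
Qh = 7.5364 * 6.5680 = 49.4989 kW

COP = 7.5364, Qh = 49.4989 kW


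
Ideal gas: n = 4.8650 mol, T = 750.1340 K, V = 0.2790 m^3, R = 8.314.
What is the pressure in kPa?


P = nRT/V = 4.8650 * 8.314 * 750.1340 / 0.2790
= 30341.1275 / 0.2790 = 108749.5609 Pa = 108.7496 kPa

108.7496 kPa


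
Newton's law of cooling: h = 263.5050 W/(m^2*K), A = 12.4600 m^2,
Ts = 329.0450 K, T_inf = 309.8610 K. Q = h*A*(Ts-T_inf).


dT = 19.1840 K
Q = 263.5050 * 12.4600 * 19.1840 = 62986.2958 W

62986.2958 W


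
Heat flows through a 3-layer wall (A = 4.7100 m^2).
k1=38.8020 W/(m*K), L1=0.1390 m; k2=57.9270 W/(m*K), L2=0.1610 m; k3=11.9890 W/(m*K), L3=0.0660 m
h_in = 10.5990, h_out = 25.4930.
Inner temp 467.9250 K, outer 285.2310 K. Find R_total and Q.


R_conv_in = 1/(10.5990*4.7100) = 0.0200
R_1 = 0.1390/(38.8020*4.7100) = 0.0008
R_2 = 0.1610/(57.9270*4.7100) = 0.0006
R_3 = 0.0660/(11.9890*4.7100) = 0.0012
R_conv_out = 1/(25.4930*4.7100) = 0.0083
R_total = 0.0309 K/W
Q = 182.6940 / 0.0309 = 5916.3836 W

R_total = 0.0309 K/W, Q = 5916.3836 W


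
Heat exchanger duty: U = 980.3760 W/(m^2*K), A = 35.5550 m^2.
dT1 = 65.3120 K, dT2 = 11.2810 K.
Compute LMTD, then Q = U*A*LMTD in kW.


LMTD = 30.7684 K
Q = 980.3760 * 35.5550 * 30.7684 = 1072501.7880 W = 1072.5018 kW

1072.5018 kW


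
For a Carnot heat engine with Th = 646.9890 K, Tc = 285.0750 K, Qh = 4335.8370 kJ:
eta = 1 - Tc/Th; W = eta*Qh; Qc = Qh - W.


eta = 1 - 285.0750/646.9890 = 0.5594
W = 0.5594 * 4335.8370 = 2425.3892 kJ
Qc = 4335.8370 - 2425.3892 = 1910.4478 kJ

eta = 55.9382%, W = 2425.3892 kJ, Qc = 1910.4478 kJ


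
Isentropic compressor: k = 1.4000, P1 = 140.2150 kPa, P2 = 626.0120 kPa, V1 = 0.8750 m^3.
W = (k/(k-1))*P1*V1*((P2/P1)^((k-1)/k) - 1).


(k-1)/k = 0.2857
(P2/P1)^exp = 1.5334
W = 3.5000 * 140.2150 * 0.8750 * (1.5334 - 1) = 229.0439 kJ

229.0439 kJ


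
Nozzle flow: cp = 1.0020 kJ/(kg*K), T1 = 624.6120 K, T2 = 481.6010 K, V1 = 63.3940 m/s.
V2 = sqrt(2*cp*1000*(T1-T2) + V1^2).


dT = 143.0110 K
2*cp*1000*dT = 286594.0440
V1^2 = 4018.7992
V2 = sqrt(290612.8432) = 539.0852 m/s

539.0852 m/s


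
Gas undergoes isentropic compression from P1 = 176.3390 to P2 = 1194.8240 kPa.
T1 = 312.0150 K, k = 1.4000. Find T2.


(k-1)/k = 0.2857
(P2/P1)^exp = 1.7275
T2 = 312.0150 * 1.7275 = 539.0032 K

539.0032 K


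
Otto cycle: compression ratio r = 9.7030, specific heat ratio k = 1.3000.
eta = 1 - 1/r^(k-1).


r^(k-1) = 1.9773
eta = 1 - 1/1.9773 = 0.4943 = 49.4259%

49.4259%


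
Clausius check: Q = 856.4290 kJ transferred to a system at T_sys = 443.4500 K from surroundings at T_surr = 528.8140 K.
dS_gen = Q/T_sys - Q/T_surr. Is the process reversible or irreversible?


dS_sys = 856.4290/443.4500 = 1.9313 kJ/K
dS_surr = -856.4290/528.8140 = -1.6195 kJ/K
dS_gen = 1.9313 - 1.6195 = 0.3118 kJ/K (irreversible)

dS_gen = 0.3118 kJ/K, irreversible


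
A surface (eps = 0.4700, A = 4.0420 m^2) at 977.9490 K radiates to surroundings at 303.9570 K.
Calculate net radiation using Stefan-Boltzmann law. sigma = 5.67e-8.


T^4 = 9.1467e+11
Tsurr^4 = 8.5359e+09
Q = 0.4700 * 5.67e-8 * 4.0420 * 9.0613e+11 = 97604.5590 W

97604.5590 W


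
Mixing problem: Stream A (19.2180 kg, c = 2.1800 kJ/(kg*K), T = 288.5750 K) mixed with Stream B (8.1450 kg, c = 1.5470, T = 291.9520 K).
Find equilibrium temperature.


num = 15768.6060
den = 54.4956
Tf = 289.3558 K

289.3558 K


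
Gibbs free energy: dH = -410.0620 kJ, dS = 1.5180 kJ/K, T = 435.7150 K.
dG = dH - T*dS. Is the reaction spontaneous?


T*dS = 435.7150 * 1.5180 = 661.4154 kJ
dG = -410.0620 - 661.4154 = -1071.4774 kJ (spontaneous)

dG = -1071.4774 kJ, spontaneous


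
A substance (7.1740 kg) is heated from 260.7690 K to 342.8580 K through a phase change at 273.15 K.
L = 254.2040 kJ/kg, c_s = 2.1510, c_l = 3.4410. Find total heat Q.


Q1 (sensible, solid) = 7.1740 * 2.1510 * 12.3810 = 191.0546 kJ
Q2 (latent) = 7.1740 * 254.2040 = 1823.6595 kJ
Q3 (sensible, liquid) = 7.1740 * 3.4410 * 69.7080 = 1720.7931 kJ
Q_total = 3735.5072 kJ

3735.5072 kJ


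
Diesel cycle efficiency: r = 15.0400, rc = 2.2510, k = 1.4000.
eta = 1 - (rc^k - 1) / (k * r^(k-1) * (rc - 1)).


r^(k-1) = 2.9573
rc^k = 3.1141
eta = 0.5918 = 59.1840%

59.1840%


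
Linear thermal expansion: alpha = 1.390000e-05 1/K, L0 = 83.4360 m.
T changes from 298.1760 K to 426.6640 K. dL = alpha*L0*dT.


dT = 128.4880 K
dL = 1.390000e-05 * 83.4360 * 128.4880 = 0.149015 m
L_final = 83.585015 m

dL = 0.149015 m


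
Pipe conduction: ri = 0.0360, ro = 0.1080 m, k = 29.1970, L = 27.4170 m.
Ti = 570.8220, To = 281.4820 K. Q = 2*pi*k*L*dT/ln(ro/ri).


dT = 289.3400 K
ln(ro/ri) = 1.0986
Q = 2*pi*29.1970*27.4170*289.3400 / 1.0986 = 1324652.7787 W

1324652.7787 W


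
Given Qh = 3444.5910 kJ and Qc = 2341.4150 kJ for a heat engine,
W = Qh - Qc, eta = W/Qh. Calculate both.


W = 3444.5910 - 2341.4150 = 1103.1760 kJ
eta = 1103.1760 / 3444.5910 = 0.3203 = 32.0263%

W = 1103.1760 kJ, eta = 32.0263%


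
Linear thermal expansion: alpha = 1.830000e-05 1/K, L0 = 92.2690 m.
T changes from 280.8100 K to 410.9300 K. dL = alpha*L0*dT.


dT = 130.1200 K
dL = 1.830000e-05 * 92.2690 * 130.1200 = 0.219711 m
L_final = 92.488711 m

dL = 0.219711 m


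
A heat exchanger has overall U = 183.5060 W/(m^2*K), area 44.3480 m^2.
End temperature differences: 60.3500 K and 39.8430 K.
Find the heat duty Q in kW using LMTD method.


LMTD = 49.3890 K
Q = 183.5060 * 44.3480 * 49.3890 = 401933.5178 W = 401.9335 kW

401.9335 kW


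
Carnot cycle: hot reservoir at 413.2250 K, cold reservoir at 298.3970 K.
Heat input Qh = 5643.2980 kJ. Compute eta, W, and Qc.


eta = 1 - 298.3970/413.2250 = 0.2779
W = 0.2779 * 5643.2980 = 1568.1738 kJ
Qc = 5643.2980 - 1568.1738 = 4075.1242 kJ

eta = 27.7883%, W = 1568.1738 kJ, Qc = 4075.1242 kJ


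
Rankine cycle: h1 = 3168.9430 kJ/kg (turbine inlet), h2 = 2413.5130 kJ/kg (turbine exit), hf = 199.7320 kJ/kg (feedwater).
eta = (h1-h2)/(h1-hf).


W = 755.4300 kJ/kg
Q_in = 2969.2110 kJ/kg
eta = 0.2544 = 25.4421%

eta = 25.4421%


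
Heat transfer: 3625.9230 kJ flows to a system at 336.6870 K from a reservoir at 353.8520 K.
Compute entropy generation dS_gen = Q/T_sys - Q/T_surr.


dS_sys = 3625.9230/336.6870 = 10.7694 kJ/K
dS_surr = -3625.9230/353.8520 = -10.2470 kJ/K
dS_gen = 10.7694 - 10.2470 = 0.5224 kJ/K (irreversible)

dS_gen = 0.5224 kJ/K, irreversible


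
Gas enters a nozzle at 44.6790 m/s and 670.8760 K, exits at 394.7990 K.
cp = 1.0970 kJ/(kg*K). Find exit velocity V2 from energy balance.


dT = 276.0770 K
2*cp*1000*dT = 605712.9380
V1^2 = 1996.2130
V2 = sqrt(607709.1510) = 779.5570 m/s

779.5570 m/s


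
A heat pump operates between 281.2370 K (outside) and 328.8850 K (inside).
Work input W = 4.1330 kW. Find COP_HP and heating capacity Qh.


COP = 328.8850 / 47.6480 = 6.9024
Qh = 6.9024 * 4.1330 = 28.5276 kW

COP = 6.9024, Qh = 28.5276 kW


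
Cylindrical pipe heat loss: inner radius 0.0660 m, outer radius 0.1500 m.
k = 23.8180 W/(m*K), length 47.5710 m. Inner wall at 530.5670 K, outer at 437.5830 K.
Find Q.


dT = 92.9840 K
ln(ro/ri) = 0.8210
Q = 2*pi*23.8180*47.5710*92.9840 / 0.8210 = 806311.3917 W

806311.3917 W


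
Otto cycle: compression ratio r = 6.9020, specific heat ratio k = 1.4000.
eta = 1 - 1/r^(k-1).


r^(k-1) = 2.1657
eta = 1 - 1/2.1657 = 0.5382 = 53.8247%

53.8247%


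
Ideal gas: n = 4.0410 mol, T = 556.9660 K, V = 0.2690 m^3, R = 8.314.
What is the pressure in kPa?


P = nRT/V = 4.0410 * 8.314 * 556.9660 / 0.2690
= 18712.3165 / 0.2690 = 69562.5150 Pa = 69.5625 kPa

69.5625 kPa


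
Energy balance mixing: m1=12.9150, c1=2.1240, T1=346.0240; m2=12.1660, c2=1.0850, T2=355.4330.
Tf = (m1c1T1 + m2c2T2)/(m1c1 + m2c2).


num = 14183.6982
den = 40.6316
Tf = 349.0807 K

349.0807 K


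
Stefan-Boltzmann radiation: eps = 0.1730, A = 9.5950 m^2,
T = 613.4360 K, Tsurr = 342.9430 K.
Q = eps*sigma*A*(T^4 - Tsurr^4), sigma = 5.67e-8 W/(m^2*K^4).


T^4 = 1.4160e+11
Tsurr^4 = 1.3832e+10
Q = 0.1730 * 5.67e-8 * 9.5950 * 1.2777e+11 = 12025.7234 W

12025.7234 W


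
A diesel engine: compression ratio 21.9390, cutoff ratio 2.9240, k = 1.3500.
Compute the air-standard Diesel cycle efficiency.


r^(k-1) = 2.9473
rc^k = 4.2567
eta = 0.5746 = 57.4589%

57.4589%


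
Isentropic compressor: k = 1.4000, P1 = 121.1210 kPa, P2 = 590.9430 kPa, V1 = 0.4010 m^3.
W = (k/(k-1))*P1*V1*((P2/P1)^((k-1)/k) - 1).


(k-1)/k = 0.2857
(P2/P1)^exp = 1.5728
W = 3.5000 * 121.1210 * 0.4010 * (1.5728 - 1) = 97.3667 kJ

97.3667 kJ


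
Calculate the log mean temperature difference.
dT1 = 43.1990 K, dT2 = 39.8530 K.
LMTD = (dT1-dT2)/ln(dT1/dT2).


dT1/dT2 = 1.0840
ln(dT1/dT2) = 0.0806
LMTD = 3.3460 / 0.0806 = 41.5035 K

41.5035 K


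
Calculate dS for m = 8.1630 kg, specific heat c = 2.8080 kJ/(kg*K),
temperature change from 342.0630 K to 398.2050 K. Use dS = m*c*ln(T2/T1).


T2/T1 = 1.1641
ln(T2/T1) = 0.1520
dS = 8.1630 * 2.8080 * 0.1520 = 3.4835 kJ/K

3.4835 kJ/K


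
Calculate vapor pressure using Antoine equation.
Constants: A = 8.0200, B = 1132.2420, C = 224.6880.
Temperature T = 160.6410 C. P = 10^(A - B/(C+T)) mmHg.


C+T = 385.3290
B/(C+T) = 2.9384
log10(P) = 8.0200 - 2.9384 = 5.0816
P = 10^5.0816 = 120676.4888 mmHg

120676.4888 mmHg


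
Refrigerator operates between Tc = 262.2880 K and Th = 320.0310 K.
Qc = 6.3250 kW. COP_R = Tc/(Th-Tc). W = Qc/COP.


COP = 262.2880 / 57.7430 = 4.5423
W = 6.3250 / 4.5423 = 1.3925 kW

COP = 4.5423, W = 1.3925 kW


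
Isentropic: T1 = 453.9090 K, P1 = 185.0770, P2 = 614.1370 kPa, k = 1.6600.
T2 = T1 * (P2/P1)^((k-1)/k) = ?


(k-1)/k = 0.3976
(P2/P1)^exp = 1.6111
T2 = 453.9090 * 1.6111 = 731.2716 K

731.2716 K


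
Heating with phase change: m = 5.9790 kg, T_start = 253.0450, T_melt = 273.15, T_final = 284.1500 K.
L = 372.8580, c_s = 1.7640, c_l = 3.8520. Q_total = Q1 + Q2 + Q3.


Q1 (sensible, solid) = 5.9790 * 1.7640 * 20.1050 = 212.0466 kJ
Q2 (latent) = 5.9790 * 372.8580 = 2229.3180 kJ
Q3 (sensible, liquid) = 5.9790 * 3.8520 * 11.0000 = 253.3422 kJ
Q_total = 2694.7067 kJ

2694.7067 kJ


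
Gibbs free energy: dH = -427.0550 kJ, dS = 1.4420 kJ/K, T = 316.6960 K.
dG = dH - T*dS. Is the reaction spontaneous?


T*dS = 316.6960 * 1.4420 = 456.6756 kJ
dG = -427.0550 - 456.6756 = -883.7306 kJ (spontaneous)

dG = -883.7306 kJ, spontaneous


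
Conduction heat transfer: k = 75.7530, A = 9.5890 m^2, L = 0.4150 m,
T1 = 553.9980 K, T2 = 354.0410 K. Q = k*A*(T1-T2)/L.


dT = 199.9570 K
Q = 75.7530 * 9.5890 * 199.9570 / 0.4150 = 349994.8636 W

349994.8636 W


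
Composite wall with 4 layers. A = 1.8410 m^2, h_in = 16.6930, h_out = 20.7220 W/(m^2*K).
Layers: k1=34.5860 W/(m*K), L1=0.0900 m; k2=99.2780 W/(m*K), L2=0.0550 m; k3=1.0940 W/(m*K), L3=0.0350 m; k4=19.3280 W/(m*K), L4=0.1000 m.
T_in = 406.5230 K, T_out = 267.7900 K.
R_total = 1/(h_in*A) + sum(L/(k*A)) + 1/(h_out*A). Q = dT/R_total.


R_conv_in = 1/(16.6930*1.8410) = 0.0325
R_1 = 0.0900/(34.5860*1.8410) = 0.0014
R_2 = 0.0550/(99.2780*1.8410) = 0.0003
R_3 = 0.0350/(1.0940*1.8410) = 0.0174
R_4 = 0.1000/(19.3280*1.8410) = 0.0028
R_conv_out = 1/(20.7220*1.8410) = 0.0262
R_total = 0.0807 K/W
Q = 138.7330 / 0.0807 = 1720.0779 W

R_total = 0.0807 K/W, Q = 1720.0779 W


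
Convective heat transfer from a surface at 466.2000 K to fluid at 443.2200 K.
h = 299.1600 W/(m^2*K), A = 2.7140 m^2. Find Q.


dT = 22.9800 K
Q = 299.1600 * 2.7140 * 22.9800 = 18657.9271 W

18657.9271 W


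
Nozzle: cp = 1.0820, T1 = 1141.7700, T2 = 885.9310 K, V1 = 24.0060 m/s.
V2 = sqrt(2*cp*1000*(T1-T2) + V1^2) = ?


dT = 255.8390 K
2*cp*1000*dT = 553635.5960
V1^2 = 576.2880
V2 = sqrt(554211.8840) = 744.4541 m/s

744.4541 m/s


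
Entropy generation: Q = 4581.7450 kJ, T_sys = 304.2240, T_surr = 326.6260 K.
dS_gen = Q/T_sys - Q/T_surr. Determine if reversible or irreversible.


dS_sys = 4581.7450/304.2240 = 15.0604 kJ/K
dS_surr = -4581.7450/326.6260 = -14.0275 kJ/K
dS_gen = 15.0604 - 14.0275 = 1.0329 kJ/K (irreversible)

dS_gen = 1.0329 kJ/K, irreversible


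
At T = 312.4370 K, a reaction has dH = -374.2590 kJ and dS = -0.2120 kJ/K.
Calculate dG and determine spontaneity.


T*dS = 312.4370 * -0.2120 = -66.2366 kJ
dG = -374.2590 + 66.2366 = -308.0224 kJ (spontaneous)

dG = -308.0224 kJ, spontaneous
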